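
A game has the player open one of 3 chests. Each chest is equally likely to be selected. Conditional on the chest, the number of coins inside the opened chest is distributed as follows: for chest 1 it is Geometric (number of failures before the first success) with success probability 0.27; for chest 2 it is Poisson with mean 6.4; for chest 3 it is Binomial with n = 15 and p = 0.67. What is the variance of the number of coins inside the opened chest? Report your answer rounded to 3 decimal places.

Per component, 1: μ=2.7037, E[X²]=17.3237; 2: μ=6.4, E[X²]=47.36; 3: μ=10.05, E[X²]=104.319.
E[X] = 0.333333·2.7037 + 0.333333·6.4 + 0.333333·10.05 = 6.38457.
E[X²] = 0.333333·17.3237 + 0.333333·47.36 + 0.333333·104.319 = 56.3342.
Var(X) = E[X²] − (E[X])² = 56.3342 − 40.7627 = 15.5715.

15.572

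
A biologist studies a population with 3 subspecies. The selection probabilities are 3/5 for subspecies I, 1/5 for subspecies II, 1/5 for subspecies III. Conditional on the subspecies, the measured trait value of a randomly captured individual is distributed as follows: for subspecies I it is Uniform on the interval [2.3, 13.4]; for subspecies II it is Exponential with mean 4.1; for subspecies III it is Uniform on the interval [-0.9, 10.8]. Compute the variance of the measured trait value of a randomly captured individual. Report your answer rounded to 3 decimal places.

14.530

Per component, I: μ=7.85, E[X²]=71.89; II: μ=4.1, E[X²]=33.62; III: μ=4.95, E[X²]=35.91.
E[X] = 0.6·7.85 + 0.2·4.1 + 0.2·4.95 = 6.52.
E[X²] = 0.6·71.89 + 0.2·33.62 + 0.2·35.91 = 57.04.
Var(X) = E[X²] − (E[X])² = 57.04 − 42.5104 = 14.5296.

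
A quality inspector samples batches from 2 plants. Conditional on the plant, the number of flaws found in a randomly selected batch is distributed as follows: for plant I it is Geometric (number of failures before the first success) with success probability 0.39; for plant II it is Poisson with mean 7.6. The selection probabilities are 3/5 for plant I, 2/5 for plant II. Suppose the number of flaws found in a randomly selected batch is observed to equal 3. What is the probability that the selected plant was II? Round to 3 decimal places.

Likelihoods P(X=3 | ·): I: 0.0885226; II: 0.0366144.
Posterior ∝ prior × likelihood. Numerator for II: 0.4·0.0366144 = 0.0146457.
Normalizing constant: 0.6·0.0885226 + 0.4·0.0366144 = 0.0677593.
P(II | observation) = 0.0146457 / 0.0677593 = 0.216144.

0.216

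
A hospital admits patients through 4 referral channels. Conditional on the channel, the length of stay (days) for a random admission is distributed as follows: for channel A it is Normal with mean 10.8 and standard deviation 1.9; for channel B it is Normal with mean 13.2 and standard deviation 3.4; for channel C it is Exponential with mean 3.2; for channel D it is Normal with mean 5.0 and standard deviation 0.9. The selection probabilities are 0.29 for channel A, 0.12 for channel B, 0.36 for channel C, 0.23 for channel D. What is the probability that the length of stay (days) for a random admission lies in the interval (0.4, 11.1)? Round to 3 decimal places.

Conditional on each channel, P(0.4 < X < 11.1): A: 0.56273; B: 0.268321; C: 0.851341; D: 1.
By total probability, P(0.4 < X < 11.1) = 0.29·0.56273 + 0.12·0.268321 + 0.36·0.851341 + 0.23·1 = 0.731873.

0.732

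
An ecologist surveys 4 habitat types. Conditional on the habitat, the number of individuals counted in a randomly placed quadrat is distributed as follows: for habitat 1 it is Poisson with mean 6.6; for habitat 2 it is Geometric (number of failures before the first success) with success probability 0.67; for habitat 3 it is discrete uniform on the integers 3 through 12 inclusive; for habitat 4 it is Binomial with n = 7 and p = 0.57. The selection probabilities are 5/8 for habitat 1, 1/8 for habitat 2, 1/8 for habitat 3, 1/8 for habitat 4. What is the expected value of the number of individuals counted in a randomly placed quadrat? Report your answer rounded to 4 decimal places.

5.6228

Component means — 1: 6.6; 2: 0.492537; 3: 7.5; 4: 3.99.
E[X] = 0.625·6.6 + 0.125·0.492537 + 0.125·7.5 + 0.125·3.99 = 5.62282.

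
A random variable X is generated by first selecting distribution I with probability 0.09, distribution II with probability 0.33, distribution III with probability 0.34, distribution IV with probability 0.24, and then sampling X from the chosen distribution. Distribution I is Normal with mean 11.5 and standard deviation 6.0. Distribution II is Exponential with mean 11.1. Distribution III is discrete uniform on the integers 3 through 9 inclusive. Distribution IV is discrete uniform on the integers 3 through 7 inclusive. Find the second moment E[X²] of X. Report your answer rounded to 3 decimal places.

116.541

For each component E[X²] = Var + (mean)², giving I: 168.25; II: 246.42; III: 40; IV: 27.
Overall E[X²] = 0.09·168.25 + 0.33·246.42 + 0.34·40 + 0.24·27 = 116.541.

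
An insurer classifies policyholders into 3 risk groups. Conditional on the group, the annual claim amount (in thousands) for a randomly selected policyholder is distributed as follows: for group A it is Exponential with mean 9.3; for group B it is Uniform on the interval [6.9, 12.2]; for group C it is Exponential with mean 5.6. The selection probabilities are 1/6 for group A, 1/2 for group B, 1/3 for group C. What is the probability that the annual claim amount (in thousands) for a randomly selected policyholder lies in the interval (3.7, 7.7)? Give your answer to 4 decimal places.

0.2025

Conditional on each group, P(3.7 < X < 7.7): A: 0.234822; B: 0.150943; C: 0.263643.
By total probability, P(3.7 < X < 7.7) = 0.166667·0.234822 + 0.5·0.150943 + 0.333333·0.263643 = 0.20249.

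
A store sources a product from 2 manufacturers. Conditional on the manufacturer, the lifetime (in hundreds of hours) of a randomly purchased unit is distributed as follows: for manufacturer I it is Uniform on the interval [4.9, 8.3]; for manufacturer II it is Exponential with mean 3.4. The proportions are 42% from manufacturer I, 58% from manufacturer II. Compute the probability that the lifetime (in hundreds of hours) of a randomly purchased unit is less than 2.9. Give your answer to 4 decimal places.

0.3328

Conditional on each manufacturer, P(X < 2.9): I: 0; II: 0.57384.
By total probability, P(X < 2.9) = 0.42·0 + 0.58·0.57384 = 0.332827.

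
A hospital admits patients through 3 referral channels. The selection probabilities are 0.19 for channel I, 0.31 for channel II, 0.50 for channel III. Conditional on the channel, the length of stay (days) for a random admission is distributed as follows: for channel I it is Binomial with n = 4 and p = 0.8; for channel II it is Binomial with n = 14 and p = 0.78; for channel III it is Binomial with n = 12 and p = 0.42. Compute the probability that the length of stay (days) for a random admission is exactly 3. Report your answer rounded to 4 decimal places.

0.1384

Conditional on each channel, P(X = 3): I: 0.4096; II: 1.00933e-05; III: 0.121066.
By total probability, P(X = 3) = 0.19·0.4096 + 0.31·1.00933e-05 + 0.5·0.121066 = 0.13836.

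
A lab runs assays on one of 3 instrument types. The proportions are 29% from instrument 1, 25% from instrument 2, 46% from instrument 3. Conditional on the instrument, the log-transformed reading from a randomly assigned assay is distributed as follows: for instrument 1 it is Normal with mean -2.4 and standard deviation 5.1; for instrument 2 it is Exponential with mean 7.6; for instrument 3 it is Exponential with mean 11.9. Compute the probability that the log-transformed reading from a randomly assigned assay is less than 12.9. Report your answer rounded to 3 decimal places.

0.798

Conditional on each instrument, P(X < 12.9): 1: 0.99865; 2: 0.816835; 3: 0.661772.
By total probability, P(X < 12.9) = 0.29·0.99865 + 0.25·0.816835 + 0.46·0.661772 = 0.798232.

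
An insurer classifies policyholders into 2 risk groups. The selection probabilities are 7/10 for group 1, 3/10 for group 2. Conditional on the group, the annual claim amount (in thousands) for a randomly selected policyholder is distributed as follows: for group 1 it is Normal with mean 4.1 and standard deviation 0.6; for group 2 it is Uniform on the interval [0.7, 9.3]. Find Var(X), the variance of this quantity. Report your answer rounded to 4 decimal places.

Per component, 1: μ=4.1, E[X²]=17.17; 2: μ=5, E[X²]=31.1633.
E[X] = 0.7·4.1 + 0.3·5 = 4.37.
E[X²] = 0.7·17.17 + 0.3·31.1633 = 21.368.
Var(X) = E[X²] − (E[X])² = 21.368 − 19.0969 = 2.2711.

2.2711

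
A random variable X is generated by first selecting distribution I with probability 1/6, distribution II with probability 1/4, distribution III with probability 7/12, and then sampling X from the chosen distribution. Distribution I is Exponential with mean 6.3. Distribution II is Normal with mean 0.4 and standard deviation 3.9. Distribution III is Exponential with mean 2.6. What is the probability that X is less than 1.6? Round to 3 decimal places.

0.461

Conditional on each component, P(X < 1.6): I: 0.224284; II: 0.620842; III: 0.459567.
By total probability, P(X < 1.6) = 0.166667·0.224284 + 0.25·0.620842 + 0.583333·0.459567 = 0.460672.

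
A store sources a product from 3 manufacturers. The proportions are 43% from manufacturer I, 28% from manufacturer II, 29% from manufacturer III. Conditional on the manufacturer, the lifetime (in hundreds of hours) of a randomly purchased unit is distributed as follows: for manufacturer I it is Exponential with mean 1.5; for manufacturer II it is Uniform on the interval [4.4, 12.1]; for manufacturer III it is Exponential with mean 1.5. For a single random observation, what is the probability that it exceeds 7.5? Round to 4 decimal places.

Conditional on each manufacturer, P(X > 7.5): I: 0.00673795; II: 0.597403; III: 0.00673795.
By total probability, P(X > 7.5) = 0.43·0.00673795 + 0.28·0.597403 + 0.29·0.00673795 = 0.172124.

0.1721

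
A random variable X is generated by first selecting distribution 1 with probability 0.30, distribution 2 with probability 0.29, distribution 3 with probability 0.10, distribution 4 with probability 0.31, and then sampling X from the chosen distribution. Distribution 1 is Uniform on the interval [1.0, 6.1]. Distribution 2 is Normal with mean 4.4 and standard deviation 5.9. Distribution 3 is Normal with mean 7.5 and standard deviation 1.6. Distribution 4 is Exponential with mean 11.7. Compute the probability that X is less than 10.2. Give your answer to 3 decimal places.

Conditional on each component, P(X < 10.2): 1: 1; 2: 0.837209; 3: 0.954246; 4: 0.5818.
By total probability, P(X < 10.2) = 0.3·1 + 0.29·0.837209 + 0.1·0.954246 + 0.31·0.5818 = 0.818573.

0.819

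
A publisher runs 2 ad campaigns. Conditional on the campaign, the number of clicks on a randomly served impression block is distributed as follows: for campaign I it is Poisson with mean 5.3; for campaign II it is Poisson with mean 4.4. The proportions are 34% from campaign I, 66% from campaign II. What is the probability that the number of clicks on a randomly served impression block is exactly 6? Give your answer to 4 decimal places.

Conditional on each campaign, P(X = 6): I: 0.15366; II: 0.123734.
By total probability, P(X = 6) = 0.34·0.15366 + 0.66·0.123734 = 0.133909.

0.1339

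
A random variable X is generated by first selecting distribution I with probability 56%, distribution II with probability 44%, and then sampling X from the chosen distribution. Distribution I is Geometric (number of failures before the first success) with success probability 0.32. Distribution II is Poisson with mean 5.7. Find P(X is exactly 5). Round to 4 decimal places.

0.0999

Conditional on each component, P(X = 5): I: 0.0465259; II: 0.16777.
By total probability, P(X = 5) = 0.56·0.0465259 + 0.44·0.16777 = 0.0998733.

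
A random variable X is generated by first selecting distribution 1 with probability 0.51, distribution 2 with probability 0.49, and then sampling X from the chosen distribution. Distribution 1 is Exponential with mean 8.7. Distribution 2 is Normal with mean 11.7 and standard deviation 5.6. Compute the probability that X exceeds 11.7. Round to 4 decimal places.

Conditional on each component, P(X > 11.7): 1: 0.260585; 2: 0.5.
By total probability, P(X > 11.7) = 0.51·0.260585 + 0.49·0.5 = 0.377898.

0.3779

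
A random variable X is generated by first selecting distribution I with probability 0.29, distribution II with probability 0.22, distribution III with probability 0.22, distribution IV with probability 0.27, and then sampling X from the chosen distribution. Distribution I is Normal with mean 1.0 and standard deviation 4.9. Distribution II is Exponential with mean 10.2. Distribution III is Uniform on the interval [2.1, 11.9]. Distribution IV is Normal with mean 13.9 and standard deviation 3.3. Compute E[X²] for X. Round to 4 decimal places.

For each component E[X²] = Var + (mean)², giving I: 25.01; II: 208.08; III: 57.0033; IV: 204.1.
Overall E[X²] = 0.29·25.01 + 0.22·208.08 + 0.22·57.0033 + 0.27·204.1 = 120.678.

120.6782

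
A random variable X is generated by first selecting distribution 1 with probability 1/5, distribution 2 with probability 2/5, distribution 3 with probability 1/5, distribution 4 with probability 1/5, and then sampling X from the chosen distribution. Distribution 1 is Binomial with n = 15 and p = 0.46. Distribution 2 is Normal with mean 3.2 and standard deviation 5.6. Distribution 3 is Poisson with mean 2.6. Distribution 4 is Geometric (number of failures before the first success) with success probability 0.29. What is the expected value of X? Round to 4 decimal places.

3.6697

Component means — 1: 6.9; 2: 3.2; 3: 2.6; 4: 2.44828.
E[X] = 0.2·6.9 + 0.4·3.2 + 0.2·2.6 + 0.2·2.44828 = 3.66966.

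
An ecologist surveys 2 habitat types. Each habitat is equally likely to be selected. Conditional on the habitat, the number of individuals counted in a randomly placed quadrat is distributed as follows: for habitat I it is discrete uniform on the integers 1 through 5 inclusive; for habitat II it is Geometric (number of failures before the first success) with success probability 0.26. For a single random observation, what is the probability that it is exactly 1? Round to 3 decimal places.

0.196

Conditional on each habitat, P(X = 1): I: 0.2; II: 0.1924.
By total probability, P(X = 1) = 0.5·0.2 + 0.5·0.1924 = 0.1962.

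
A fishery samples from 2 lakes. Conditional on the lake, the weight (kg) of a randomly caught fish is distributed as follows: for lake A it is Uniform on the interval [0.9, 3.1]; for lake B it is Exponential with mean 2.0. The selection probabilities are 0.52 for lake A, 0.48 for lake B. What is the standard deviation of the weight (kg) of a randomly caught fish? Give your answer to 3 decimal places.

1.459

Per component, A: μ=2, E[X²]=4.40333; B: μ=2, E[X²]=8.
E[X] = 0.52·2 + 0.48·2 = 2.
E[X²] = 0.52·4.40333 + 0.48·8 = 6.12973.
Var(X) = E[X²] − (E[X])² = 6.12973 − 4 = 2.12973.
SD(X) = √2.12973 = 1.45936.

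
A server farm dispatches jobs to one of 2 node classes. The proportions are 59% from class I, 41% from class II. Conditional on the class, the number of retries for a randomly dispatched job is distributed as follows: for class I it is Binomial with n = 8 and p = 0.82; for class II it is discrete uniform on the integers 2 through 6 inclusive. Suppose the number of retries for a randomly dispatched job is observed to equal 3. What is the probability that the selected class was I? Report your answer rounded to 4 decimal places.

0.0403

Likelihoods P(X=3 | ·): I: 0.00583435; II: 0.2.
Posterior ∝ prior × likelihood. Numerator for I: 0.59·0.00583435 = 0.00344226.
Normalizing constant: 0.59·0.00583435 + 0.41·0.2 = 0.0854423.
P(I | observation) = 0.00344226 / 0.0854423 = 0.0402876.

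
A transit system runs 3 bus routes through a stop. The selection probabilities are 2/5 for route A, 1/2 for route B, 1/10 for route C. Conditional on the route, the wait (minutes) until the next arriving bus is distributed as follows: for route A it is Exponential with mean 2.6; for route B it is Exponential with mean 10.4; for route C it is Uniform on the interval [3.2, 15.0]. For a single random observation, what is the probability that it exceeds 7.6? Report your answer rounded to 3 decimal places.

Conditional on each route, P(X > 7.6): A: 0.053768; B: 0.481538; C: 0.627119.
By total probability, P(X > 7.6) = 0.4·0.053768 + 0.5·0.481538 + 0.1·0.627119 = 0.324988.

0.325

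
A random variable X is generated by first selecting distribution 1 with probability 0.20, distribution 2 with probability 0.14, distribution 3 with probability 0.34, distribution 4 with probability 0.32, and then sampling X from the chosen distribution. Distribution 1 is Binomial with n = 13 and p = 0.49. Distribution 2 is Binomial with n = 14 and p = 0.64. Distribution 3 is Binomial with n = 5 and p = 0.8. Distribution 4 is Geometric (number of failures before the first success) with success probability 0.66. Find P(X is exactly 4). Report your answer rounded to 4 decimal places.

0.1622

Conditional on each component, P(X = 4): 1: 0.0962104; 2: 0.00614015; 3: 0.4096; 4: 0.00881982.
By total probability, P(X = 4) = 0.2·0.0962104 + 0.14·0.00614015 + 0.34·0.4096 + 0.32·0.00881982 = 0.162188.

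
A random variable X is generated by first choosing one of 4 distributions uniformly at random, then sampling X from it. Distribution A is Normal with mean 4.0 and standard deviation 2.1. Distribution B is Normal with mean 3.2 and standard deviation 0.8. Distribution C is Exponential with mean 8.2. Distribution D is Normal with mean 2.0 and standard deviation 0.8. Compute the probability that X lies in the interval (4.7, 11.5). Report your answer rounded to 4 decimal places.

0.1794

Conditional on each component, P(4.7 < X < 11.5): A: 0.369264; B: 0.0303964; C: 0.317739; D: 0.000369078.
By total probability, P(4.7 < X < 11.5) = 0.25·0.369264 + 0.25·0.0303964 + 0.25·0.317739 + 0.25·0.000369078 = 0.179442.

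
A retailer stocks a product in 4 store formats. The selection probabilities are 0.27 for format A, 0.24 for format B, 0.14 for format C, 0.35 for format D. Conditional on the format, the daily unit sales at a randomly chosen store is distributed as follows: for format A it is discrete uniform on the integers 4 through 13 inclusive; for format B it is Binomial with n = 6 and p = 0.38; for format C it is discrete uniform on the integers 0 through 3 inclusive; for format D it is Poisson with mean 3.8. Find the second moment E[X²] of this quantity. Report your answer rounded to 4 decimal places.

30.1959

For each component E[X²] = Var + (mean)², giving A: 80.5; B: 6.612; C: 3.5; D: 18.24.
Overall E[X²] = 0.27·80.5 + 0.24·6.612 + 0.14·3.5 + 0.35·18.24 = 30.1959.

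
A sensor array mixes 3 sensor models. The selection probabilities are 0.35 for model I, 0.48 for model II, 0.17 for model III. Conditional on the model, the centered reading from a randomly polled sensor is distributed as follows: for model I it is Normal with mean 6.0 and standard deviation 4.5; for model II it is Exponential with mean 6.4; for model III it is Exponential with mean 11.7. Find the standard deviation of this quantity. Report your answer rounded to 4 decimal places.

7.3669

Per component, I: μ=6, E[X²]=56.25; II: μ=6.4, E[X²]=81.92; III: μ=11.7, E[X²]=273.78.
E[X] = 0.35·6 + 0.48·6.4 + 0.17·11.7 = 7.161.
E[X²] = 0.35·56.25 + 0.48·81.92 + 0.17·273.78 = 105.552.
Var(X) = E[X²] − (E[X])² = 105.552 − 51.2799 = 54.2718.
SD(X) = √54.2718 = 7.36694.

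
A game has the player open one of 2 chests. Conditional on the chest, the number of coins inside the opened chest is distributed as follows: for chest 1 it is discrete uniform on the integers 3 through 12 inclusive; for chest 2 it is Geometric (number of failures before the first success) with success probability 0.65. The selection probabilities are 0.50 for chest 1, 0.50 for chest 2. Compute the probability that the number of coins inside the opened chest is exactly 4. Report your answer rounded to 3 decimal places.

Conditional on each chest, P(X = 4): 1: 0.1; 2: 0.00975406.
By total probability, P(X = 4) = 0.5·0.1 + 0.5·0.00975406 = 0.054877.

0.055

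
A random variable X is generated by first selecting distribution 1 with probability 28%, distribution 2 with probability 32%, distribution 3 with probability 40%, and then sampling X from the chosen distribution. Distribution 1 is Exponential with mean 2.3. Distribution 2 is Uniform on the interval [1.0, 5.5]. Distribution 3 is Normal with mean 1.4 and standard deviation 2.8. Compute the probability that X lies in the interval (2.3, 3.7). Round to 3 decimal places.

Conditional on each component, P(2.3 < X < 3.7): 1: 0.167731; 2: 0.311111; 3: 0.168242.
By total probability, P(2.3 < X < 3.7) = 0.28·0.167731 + 0.32·0.311111 + 0.4·0.168242 = 0.213817.

0.214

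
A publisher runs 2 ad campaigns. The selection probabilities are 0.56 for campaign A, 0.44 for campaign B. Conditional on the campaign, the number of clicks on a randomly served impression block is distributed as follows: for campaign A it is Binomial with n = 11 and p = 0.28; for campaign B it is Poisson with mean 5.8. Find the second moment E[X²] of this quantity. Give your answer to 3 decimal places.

23.908

For each component E[X²] = Var + (mean)², giving A: 11.704; B: 39.44.
Overall E[X²] = 0.56·11.704 + 0.44·39.44 = 23.9078.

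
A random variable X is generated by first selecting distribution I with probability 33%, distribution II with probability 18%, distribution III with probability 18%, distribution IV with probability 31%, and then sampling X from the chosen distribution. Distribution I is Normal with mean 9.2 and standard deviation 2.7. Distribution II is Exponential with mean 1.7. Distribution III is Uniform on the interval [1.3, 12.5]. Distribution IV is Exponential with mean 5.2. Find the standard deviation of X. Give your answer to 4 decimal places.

4.4948

Per component, I: μ=9.2, E[X²]=91.93; II: μ=1.7, E[X²]=5.78; III: μ=6.9, E[X²]=58.0633; IV: μ=5.2, E[X²]=54.08.
E[X] = 0.33·9.2 + 0.18·1.7 + 0.18·6.9 + 0.31·5.2 = 6.196.
E[X²] = 0.33·91.93 + 0.18·5.78 + 0.18·58.0633 + 0.31·54.08 = 58.5935.
Var(X) = E[X²] − (E[X])² = 58.5935 − 38.3904 = 20.2031.
SD(X) = √20.2031 = 4.49478.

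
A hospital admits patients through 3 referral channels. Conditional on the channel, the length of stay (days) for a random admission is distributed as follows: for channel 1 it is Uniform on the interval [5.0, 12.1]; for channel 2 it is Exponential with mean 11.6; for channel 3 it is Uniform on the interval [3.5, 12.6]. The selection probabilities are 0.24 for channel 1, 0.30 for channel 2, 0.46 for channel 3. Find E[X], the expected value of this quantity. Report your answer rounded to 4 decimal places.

9.2350

Component means — 1: 8.55; 2: 11.6; 3: 8.05.
E[X] = 0.24·8.55 + 0.3·11.6 + 0.46·8.05 = 9.235.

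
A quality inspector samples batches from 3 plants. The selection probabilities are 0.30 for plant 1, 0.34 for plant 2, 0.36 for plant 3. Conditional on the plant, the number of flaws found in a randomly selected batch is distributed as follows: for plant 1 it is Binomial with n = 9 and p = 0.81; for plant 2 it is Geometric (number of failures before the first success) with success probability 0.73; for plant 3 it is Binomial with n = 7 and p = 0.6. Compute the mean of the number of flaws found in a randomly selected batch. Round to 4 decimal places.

Component means — 1: 7.29; 2: 0.369863; 3: 4.2.
E[X] = 0.3·7.29 + 0.34·0.369863 + 0.36·4.2 = 3.82475.

3.8248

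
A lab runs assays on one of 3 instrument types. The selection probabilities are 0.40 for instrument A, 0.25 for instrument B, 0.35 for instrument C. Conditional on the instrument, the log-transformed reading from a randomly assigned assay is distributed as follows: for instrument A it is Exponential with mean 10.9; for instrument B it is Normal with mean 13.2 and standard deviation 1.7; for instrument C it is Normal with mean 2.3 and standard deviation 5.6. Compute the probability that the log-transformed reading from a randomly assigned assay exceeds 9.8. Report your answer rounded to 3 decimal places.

Conditional on each instrument, P(X > 9.8): A: 0.406943; B: 0.97725; C: 0.0902388.
By total probability, P(X > 9.8) = 0.4·0.406943 + 0.25·0.97725 + 0.35·0.0902388 = 0.438673.

0.439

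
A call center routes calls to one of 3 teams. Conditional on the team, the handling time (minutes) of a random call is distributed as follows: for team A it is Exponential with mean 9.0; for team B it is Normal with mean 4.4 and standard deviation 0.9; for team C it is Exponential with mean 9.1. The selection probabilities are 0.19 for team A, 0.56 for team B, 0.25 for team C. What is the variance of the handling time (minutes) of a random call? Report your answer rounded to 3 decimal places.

Per component, A: μ=9, E[X²]=162; B: μ=4.4, E[X²]=20.17; C: μ=9.1, E[X²]=165.62.
E[X] = 0.19·9 + 0.56·4.4 + 0.25·9.1 = 6.449.
E[X²] = 0.19·162 + 0.56·20.17 + 0.25·165.62 = 83.4802.
Var(X) = E[X²] − (E[X])² = 83.4802 − 41.5896 = 41.8906.

41.891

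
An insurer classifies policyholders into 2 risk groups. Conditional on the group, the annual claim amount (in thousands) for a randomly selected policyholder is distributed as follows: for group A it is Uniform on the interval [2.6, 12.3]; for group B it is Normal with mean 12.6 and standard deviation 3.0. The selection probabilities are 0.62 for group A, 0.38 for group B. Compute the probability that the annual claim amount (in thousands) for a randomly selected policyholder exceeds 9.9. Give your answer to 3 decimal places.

Conditional on each group, P(X > 9.9): A: 0.247423; B: 0.81594.
By total probability, P(X > 9.9) = 0.62·0.247423 + 0.38·0.81594 = 0.463459.

0.463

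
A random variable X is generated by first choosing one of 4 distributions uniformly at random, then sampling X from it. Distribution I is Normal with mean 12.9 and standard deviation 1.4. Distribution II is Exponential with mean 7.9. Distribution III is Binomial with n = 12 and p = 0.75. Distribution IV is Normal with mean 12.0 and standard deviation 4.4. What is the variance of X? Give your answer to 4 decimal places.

25.7475

Per component, I: μ=12.9, E[X²]=168.37; II: μ=7.9, E[X²]=124.82; III: μ=9, E[X²]=83.25; IV: μ=12, E[X²]=163.36.
E[X] = 0.25·12.9 + 0.25·7.9 + 0.25·9 + 0.25·12 = 10.45.
E[X²] = 0.25·168.37 + 0.25·124.82 + 0.25·83.25 + 0.25·163.36 = 134.95.
Var(X) = E[X²] − (E[X])² = 134.95 − 109.202 = 25.7475.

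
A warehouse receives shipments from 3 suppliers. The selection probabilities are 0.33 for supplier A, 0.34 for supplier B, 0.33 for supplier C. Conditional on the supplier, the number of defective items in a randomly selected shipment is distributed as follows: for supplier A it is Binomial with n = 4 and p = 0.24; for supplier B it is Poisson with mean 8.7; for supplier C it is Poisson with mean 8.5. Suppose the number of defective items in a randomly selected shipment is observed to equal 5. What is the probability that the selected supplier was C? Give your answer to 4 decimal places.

Likelihoods P(X=5 | ·): A: 0; B: 0.0691915; C: 0.0752333.
Posterior ∝ prior × likelihood. Numerator for C: 0.33·0.0752333 = 0.024827.
Normalizing constant: 0.33·0 + 0.34·0.0691915 + 0.33·0.0752333 = 0.0483521.
P(C | observation) = 0.024827 / 0.0483521 = 0.513462.

0.5135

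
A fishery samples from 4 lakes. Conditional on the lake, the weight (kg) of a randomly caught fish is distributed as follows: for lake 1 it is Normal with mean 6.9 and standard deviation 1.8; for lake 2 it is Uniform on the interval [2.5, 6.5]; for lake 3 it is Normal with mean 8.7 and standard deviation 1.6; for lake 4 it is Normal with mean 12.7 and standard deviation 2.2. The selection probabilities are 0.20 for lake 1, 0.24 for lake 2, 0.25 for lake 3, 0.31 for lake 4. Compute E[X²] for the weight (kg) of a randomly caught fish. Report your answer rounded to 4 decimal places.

86.4128

For each component E[X²] = Var + (mean)², giving 1: 50.85; 2: 21.5833; 3: 78.25; 4: 166.13.
Overall E[X²] = 0.2·50.85 + 0.24·21.5833 + 0.25·78.25 + 0.31·166.13 = 86.4128.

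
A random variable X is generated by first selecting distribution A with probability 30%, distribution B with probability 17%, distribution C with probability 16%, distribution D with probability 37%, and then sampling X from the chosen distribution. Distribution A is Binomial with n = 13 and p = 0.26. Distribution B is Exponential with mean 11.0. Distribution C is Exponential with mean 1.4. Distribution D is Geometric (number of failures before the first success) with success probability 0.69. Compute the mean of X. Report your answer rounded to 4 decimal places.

3.2742

Component means — A: 3.38; B: 11; C: 1.4; D: 0.449275.
E[X] = 0.3·3.38 + 0.17·11 + 0.16·1.4 + 0.37·0.449275 = 3.27423.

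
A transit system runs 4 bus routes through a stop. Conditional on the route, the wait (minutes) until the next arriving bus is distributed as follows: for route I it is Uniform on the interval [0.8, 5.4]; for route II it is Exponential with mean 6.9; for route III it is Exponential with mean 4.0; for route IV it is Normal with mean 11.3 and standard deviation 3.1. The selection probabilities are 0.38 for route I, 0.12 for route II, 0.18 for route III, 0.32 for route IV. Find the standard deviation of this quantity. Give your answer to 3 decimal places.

Per component, I: μ=3.1, E[X²]=11.3733; II: μ=6.9, E[X²]=95.22; III: μ=4, E[X²]=32; IV: μ=11.3, E[X²]=137.3.
E[X] = 0.38·3.1 + 0.12·6.9 + 0.18·4 + 0.32·11.3 = 6.342.
E[X²] = 0.38·11.3733 + 0.12·95.22 + 0.18·32 + 0.32·137.3 = 65.4443.
Var(X) = E[X²] − (E[X])² = 65.4443 − 40.221 = 25.2233.
SD(X) = √25.2233 = 5.02228.

5.022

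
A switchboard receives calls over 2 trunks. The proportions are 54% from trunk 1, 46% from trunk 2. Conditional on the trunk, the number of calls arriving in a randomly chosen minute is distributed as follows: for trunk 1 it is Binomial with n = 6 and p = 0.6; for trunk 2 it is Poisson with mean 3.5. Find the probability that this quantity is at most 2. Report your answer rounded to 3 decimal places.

Conditional on each trunk, P(X ≤ 2): 1: 0.1792; 2: 0.320847.
By total probability, P(X ≤ 2) = 0.54·0.1792 + 0.46·0.320847 = 0.244358.

0.244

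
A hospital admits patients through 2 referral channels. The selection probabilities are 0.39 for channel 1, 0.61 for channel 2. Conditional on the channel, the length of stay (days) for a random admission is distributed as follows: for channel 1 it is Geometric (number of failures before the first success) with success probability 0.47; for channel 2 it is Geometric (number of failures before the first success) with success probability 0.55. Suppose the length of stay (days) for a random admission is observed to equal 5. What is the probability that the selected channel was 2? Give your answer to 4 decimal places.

Likelihoods P(X=5 | ·): 1: 0.0196552; 2: 0.010149.
Posterior ∝ prior × likelihood. Numerator for 2: 0.61·0.010149 = 0.00619092.
Normalizing constant: 0.39·0.0196552 + 0.61·0.010149 = 0.0138564.
P(2 | observation) = 0.00619092 / 0.0138564 = 0.44679.

0.4468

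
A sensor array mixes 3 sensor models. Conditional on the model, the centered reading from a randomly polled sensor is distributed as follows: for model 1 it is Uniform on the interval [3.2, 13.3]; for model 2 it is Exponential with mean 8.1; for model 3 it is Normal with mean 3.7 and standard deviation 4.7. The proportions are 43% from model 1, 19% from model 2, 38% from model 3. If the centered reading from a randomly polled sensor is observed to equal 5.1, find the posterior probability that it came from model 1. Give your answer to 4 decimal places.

0.4955

Likelihoods f(5.1 | ·): 1: 0.0990099; 2: 0.0657764; 3: 0.081198.
Posterior ∝ prior × likelihood. Numerator for 1: 0.43·0.0990099 = 0.0425743.
Normalizing constant: 0.43·0.0990099 + 0.19·0.0657764 + 0.38·0.081198 = 0.085927.
P(1 | observation) = 0.0425743 / 0.085927 = 0.49547.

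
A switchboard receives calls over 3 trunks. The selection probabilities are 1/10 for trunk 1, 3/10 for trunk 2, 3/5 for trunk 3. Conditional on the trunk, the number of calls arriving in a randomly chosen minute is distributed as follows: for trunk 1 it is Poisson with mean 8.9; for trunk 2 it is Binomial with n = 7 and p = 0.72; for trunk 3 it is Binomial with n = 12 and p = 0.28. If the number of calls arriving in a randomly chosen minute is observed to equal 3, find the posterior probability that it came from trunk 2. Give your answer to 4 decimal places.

Likelihoods P(X=3 | ·): 1: 0.016025; 2: 0.0802967; 3: 0.251125.
Posterior ∝ prior × likelihood. Numerator for 2: 0.3·0.0802967 = 0.024089.
Normalizing constant: 0.1·0.016025 + 0.3·0.0802967 + 0.6·0.251125 = 0.176366.
P(2 | observation) = 0.024089 / 0.176366 = 0.136585.

0.1366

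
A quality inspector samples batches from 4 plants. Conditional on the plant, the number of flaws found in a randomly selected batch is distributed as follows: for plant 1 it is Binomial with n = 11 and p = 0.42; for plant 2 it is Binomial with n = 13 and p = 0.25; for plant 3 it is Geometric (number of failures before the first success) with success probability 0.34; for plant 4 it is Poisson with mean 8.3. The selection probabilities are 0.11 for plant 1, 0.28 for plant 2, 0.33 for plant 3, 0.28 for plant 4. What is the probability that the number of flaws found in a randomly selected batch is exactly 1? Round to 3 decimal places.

Conditional on each plant, P(X = 1): 1: 0.0199032; 2: 0.102948; 3: 0.2244; 4: 0.00206269.
By total probability, P(X = 1) = 0.11·0.0199032 + 0.28·0.102948 + 0.33·0.2244 + 0.28·0.00206269 = 0.105644.

0.106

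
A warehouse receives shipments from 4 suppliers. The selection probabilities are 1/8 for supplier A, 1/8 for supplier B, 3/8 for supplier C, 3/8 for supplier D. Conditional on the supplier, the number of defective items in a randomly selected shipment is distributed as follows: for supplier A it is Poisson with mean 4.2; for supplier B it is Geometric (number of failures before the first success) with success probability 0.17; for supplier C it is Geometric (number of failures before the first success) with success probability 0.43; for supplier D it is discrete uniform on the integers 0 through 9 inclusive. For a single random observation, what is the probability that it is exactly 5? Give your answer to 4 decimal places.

0.0760

Conditional on each supplier, P(X = 5): A: 0.163316; B: 0.0669637; C: 0.0258728; D: 0.1.
By total probability, P(X = 5) = 0.125·0.163316 + 0.125·0.0669637 + 0.375·0.0258728 + 0.375·0.1 = 0.0759872.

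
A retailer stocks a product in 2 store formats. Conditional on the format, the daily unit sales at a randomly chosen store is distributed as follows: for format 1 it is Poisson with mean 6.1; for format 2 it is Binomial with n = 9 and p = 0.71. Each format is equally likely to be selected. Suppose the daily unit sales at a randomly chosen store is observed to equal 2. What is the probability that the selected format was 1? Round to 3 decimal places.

0.930

Likelihoods P(X=2 | ·): 1: 0.0417286; 2: 0.00313044.
Posterior ∝ prior × likelihood. Numerator for 1: 0.5·0.0417286 = 0.0208643.
Normalizing constant: 0.5·0.0417286 + 0.5·0.00313044 = 0.0224295.
P(1 | observation) = 0.0208643 / 0.0224295 = 0.930216.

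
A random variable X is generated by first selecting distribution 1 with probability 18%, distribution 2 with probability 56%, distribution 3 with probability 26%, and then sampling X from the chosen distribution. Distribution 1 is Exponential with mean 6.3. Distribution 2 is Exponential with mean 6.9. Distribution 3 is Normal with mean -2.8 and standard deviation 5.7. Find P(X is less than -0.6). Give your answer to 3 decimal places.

Conditional on each component, P(X < -0.6): 1: 0; 2: 0; 3: 0.650239.
By total probability, P(X < -0.6) = 0.18·0 + 0.56·0 + 0.26·0.650239 = 0.169062.

0.169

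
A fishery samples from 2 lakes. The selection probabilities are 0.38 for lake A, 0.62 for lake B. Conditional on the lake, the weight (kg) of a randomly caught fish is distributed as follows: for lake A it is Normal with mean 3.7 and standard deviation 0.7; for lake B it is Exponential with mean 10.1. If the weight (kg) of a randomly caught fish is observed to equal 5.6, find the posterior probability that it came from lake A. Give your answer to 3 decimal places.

Likelihoods f(5.6 | ·): A: 0.0143223; B: 0.0568698.
Posterior ∝ prior × likelihood. Numerator for A: 0.38·0.0143223 = 0.00544248.
Normalizing constant: 0.38·0.0143223 + 0.62·0.0568698 = 0.0407018.
P(A | observation) = 0.00544248 / 0.0407018 = 0.133716.

0.134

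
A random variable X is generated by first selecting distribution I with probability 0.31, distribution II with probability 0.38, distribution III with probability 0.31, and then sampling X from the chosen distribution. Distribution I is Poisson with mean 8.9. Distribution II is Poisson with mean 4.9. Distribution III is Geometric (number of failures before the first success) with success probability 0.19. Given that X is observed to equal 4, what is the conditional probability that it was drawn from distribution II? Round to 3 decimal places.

0.651

Likelihoods P(X=4 | ·): I: 0.0356556; II: 0.178867; III: 0.0817888.
Posterior ∝ prior × likelihood. Numerator for II: 0.38·0.178867 = 0.0679694.
Normalizing constant: 0.31·0.0356556 + 0.38·0.178867 + 0.31·0.0817888 = 0.104377.
P(II | observation) = 0.0679694 / 0.104377 = 0.651191.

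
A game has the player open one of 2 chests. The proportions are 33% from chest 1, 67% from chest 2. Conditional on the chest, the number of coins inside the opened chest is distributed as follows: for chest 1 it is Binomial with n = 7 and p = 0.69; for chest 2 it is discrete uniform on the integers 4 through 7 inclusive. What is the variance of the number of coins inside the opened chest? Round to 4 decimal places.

1.4309

Per component, 1: μ=4.83, E[X²]=24.8262; 2: μ=5.5, E[X²]=31.5.
E[X] = 0.33·4.83 + 0.67·5.5 = 5.2789.
E[X²] = 0.33·24.8262 + 0.67·31.5 = 29.2976.
Var(X) = E[X²] − (E[X])² = 29.2976 − 27.8668 = 1.43086.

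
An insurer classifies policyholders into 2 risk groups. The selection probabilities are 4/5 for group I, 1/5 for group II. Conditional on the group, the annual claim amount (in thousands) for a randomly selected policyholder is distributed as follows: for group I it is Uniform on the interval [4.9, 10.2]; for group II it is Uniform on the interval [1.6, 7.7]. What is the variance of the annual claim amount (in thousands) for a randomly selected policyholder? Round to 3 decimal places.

Per component, I: μ=7.55, E[X²]=59.3433; II: μ=4.65, E[X²]=24.7233.
E[X] = 0.8·7.55 + 0.2·4.65 = 6.97.
E[X²] = 0.8·59.3433 + 0.2·24.7233 = 52.4193.
Var(X) = E[X²] − (E[X])² = 52.4193 − 48.5809 = 3.83843.

3.838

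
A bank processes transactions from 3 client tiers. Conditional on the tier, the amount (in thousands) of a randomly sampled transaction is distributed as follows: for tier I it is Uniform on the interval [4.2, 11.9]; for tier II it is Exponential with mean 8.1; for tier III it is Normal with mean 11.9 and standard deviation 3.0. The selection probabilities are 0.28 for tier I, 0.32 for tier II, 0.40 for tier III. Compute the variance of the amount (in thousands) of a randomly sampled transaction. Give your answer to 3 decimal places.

Per component, I: μ=8.05, E[X²]=69.7433; II: μ=8.1, E[X²]=131.22; III: μ=11.9, E[X²]=150.61.
E[X] = 0.28·8.05 + 0.32·8.1 + 0.4·11.9 = 9.606.
E[X²] = 0.28·69.7433 + 0.32·131.22 + 0.4·150.61 = 121.763.
Var(X) = E[X²] − (E[X])² = 121.763 − 92.2752 = 29.4873.

29.487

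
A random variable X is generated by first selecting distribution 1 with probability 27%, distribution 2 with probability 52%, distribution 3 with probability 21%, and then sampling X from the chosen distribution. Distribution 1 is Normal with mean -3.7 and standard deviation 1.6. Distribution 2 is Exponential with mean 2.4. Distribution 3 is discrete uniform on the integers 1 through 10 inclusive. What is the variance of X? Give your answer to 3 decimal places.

Per component, 1: μ=-3.7, E[X²]=16.25; 2: μ=2.4, E[X²]=11.52; 3: μ=5.5, E[X²]=38.5.
E[X] = 0.27·-3.7 + 0.52·2.4 + 0.21·5.5 = 1.404.
E[X²] = 0.27·16.25 + 0.52·11.52 + 0.21·38.5 = 18.4629.
Var(X) = E[X²] − (E[X])² = 18.4629 − 1.97122 = 16.4917.

16.492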